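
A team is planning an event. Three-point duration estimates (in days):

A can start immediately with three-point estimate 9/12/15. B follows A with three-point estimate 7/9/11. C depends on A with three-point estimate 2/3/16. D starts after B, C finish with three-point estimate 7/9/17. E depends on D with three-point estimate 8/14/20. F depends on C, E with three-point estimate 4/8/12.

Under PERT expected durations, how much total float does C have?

4 days

te_A = (9 + 4·12 + 15)/6 = 72/6 = 12
te_B = (7 + 4·9 + 11)/6 = 54/6 = 9
te_C = (2 + 4·3 + 16)/6 = 30/6 = 5
te_D = (7 + 4·9 + 17)/6 = 60/6 = 10
te_E = (8 + 4·14 + 20)/6 = 84/6 = 14
te_F = (4 + 4·8 + 12)/6 = 48/6 = 8

Forward pass:
ES_A = 0; EF_A = 12
ES_B = 12; EF_B = 12+9 = 21
ES_C = 12; EF_C = 12+5 = 17
ES_D = max(EF_B=21, EF_C=17) = 21; EF_D = 21+10 = 31
ES_E = 31; EF_E = 31+14 = 45
ES_F = max(EF_C=17, EF_E=45) = 45; EF_F = 45+8 = 53
Expected project duration μ = 53 days. Critical path: A → B → D → E → F.

Backward pass:
LF_F = 53; LS_F = 53−8 = 45
LF_E = LS_F = 45; LS_E = 45−14 = 31
LF_D = LS_E = 31; LS_D = 31−10 = 21
LF_C = min(LS_D=21, LS_F=45) = 21; LS_C = 21−5 = 16
LF_B = LS_D = 21; LS_B = 21−9 = 12
LF_A = min(LS_B=12, LS_C=16) = 12; LS_A = 12−12 = 0
Slack_C = LS_C − ES_C = 16 − 12 = 4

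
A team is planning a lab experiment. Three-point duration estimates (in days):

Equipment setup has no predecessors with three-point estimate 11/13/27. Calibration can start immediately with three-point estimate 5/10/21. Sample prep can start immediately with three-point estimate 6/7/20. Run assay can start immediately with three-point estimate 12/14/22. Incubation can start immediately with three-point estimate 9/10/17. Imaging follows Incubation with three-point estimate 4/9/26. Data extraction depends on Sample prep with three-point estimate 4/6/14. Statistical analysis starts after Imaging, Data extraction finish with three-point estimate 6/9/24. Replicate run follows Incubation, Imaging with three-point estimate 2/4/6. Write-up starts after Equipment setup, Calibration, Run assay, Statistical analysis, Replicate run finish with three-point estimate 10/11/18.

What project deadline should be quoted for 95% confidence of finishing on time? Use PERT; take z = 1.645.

53.4 days

te_Equipment setup = (11 + 4·13 + 27)/6 = 90/6 = 15; σ²_Equipment setup = ((27−11)/6)² = 7.111
te_Calibration = (5 + 4·10 + 21)/6 = 66/6 = 11; σ²_Calibration = ((21−5)/6)² = 7.111
te_Sample prep = (6 + 4·7 + 20)/6 = 54/6 = 9; σ²_Sample prep = ((20−6)/6)² = 5.444
te_Run assay = (12 + 4·14 + 22)/6 = 90/6 = 15; σ²_Run assay = ((22−12)/6)² = 2.778
te_Incubation = (9 + 4·10 + 17)/6 = 66/6 = 11; σ²_Incubation = ((17−9)/6)² = 1.778
te_Imaging = (4 + 4·9 + 26)/6 = 66/6 = 11; σ²_Imaging = ((26−4)/6)² = 13.444
te_Data extraction = (4 + 4·6 + 14)/6 = 42/6 = 7; σ²_Data extraction = ((14−4)/6)² = 2.778
te_Statistical analysis = (6 + 4·9 + 24)/6 = 66/6 = 11; σ²_Statistical analysis = ((24−6)/6)² = 9.000
te_Replicate run = (2 + 4·4 + 6)/6 = 24/6 = 4; σ²_Replicate run = ((6−2)/6)² = 0.444
te_Write-up = (10 + 4·11 + 18)/6 = 72/6 = 12; σ²_Write-up = ((18−10)/6)² = 1.778

Forward pass:
ES_Equipment setup = 0; EF_Equipment setup = 15
ES_Calibration = 0; EF_Calibration = 11
ES_Sample prep = 0; EF_Sample prep = 9
ES_Run assay = 0; EF_Run assay = 15
ES_Incubation = 0; EF_Incubation = 11
ES_Imaging = 11; EF_Imaging = 11+11 = 22
ES_Data extraction = 9; EF_Data extraction = 9+7 = 16
ES_Statistical analysis = max(EF_Imaging=22, EF_Data extraction=16) = 22; EF_Statistical analysis = 22+11 = 33
ES_Replicate run = max(EF_Incubation=11, EF_Imaging=22) = 22; EF_Replicate run = 22+4 = 26
ES_Write-up = max(EF_Equipment setup=15, EF_Calibration=11, EF_Run assay=15, EF_Statistical analysis=33, EF_Replicate run=26) = 33; EF_Write-up = 33+12 = 45
Expected project duration μ = 45 days. Critical path: Incubation → Imaging → Statistical analysis → Write-up.

Variance along critical path = 1.778 + 13.444 + 9.000 + 1.778 = 26.000; σ = 5.099 days.
D = μ + z·σ = 45 + 1.645·5.099 = 53.4 days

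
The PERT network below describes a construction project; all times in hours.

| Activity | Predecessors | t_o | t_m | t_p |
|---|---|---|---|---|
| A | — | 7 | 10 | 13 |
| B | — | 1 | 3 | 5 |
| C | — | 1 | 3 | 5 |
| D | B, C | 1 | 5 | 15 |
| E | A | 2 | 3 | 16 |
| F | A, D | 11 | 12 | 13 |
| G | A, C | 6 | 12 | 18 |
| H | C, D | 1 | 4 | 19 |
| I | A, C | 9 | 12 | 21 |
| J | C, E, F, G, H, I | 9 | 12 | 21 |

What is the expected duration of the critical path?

36 hours

te_A = (7 + 4·10 + 13)/6 = 60/6 = 10
te_B = (1 + 4·3 + 5)/6 = 18/6 = 3
te_C = (1 + 4·3 + 5)/6 = 18/6 = 3
te_D = (1 + 4·5 + 15)/6 = 36/6 = 6
te_E = (2 + 4·3 + 16)/6 = 30/6 = 5
te_F = (11 + 4·12 + 13)/6 = 72/6 = 12
te_G = (6 + 4·12 + 18)/6 = 72/6 = 12
te_H = (1 + 4·4 + 19)/6 = 36/6 = 6
te_I = (9 + 4·12 + 21)/6 = 78/6 = 13
te_J = (9 + 4·12 + 21)/6 = 78/6 = 13

Forward pass:
ES_A = 0; EF_A = 10
ES_B = 0; EF_B = 3
ES_C = 0; EF_C = 3
ES_D = max(EF_B=3, EF_C=3) = 3; EF_D = 3+6 = 9
ES_E = 10; EF_E = 10+5 = 15
ES_F = max(EF_A=10, EF_D=9) = 10; EF_F = 10+12 = 22
ES_G = max(EF_A=10, EF_C=3) = 10; EF_G = 10+12 = 22
ES_H = max(EF_C=3, EF_D=9) = 9; EF_H = 9+6 = 15
ES_I = max(EF_A=10, EF_C=3) = 10; EF_I = 10+13 = 23
ES_J = max(EF_C=3, EF_E=15, EF_F=22, EF_G=22, EF_H=15, EF_I=23) = 23; EF_J = 23+13 = 36
Expected project duration μ = 36 hours. Critical path: A → I → J.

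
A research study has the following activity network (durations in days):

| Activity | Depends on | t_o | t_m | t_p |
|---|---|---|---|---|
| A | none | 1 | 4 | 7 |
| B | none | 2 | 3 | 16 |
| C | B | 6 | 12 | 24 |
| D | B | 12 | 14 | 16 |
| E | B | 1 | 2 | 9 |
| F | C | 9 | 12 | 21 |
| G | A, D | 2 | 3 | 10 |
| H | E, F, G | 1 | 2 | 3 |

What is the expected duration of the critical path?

33 days

te_A = (1 + 4·4 + 7)/6 = 24/6 = 4
te_B = (2 + 4·3 + 16)/6 = 30/6 = 5
te_C = (6 + 4·12 + 24)/6 = 78/6 = 13
te_D = (12 + 4·14 + 16)/6 = 84/6 = 14
te_E = (1 + 4·2 + 9)/6 = 18/6 = 3
te_F = (9 + 4·12 + 21)/6 = 78/6 = 13
te_G = (2 + 4·3 + 10)/6 = 24/6 = 4
te_H = (1 + 4·2 + 3)/6 = 12/6 = 2

Forward pass:
ES_A = 0; EF_A = 4
ES_B = 0; EF_B = 5
ES_C = 5; EF_C = 5+13 = 18
ES_D = 5; EF_D = 5+14 = 19
ES_E = 5; EF_E = 5+3 = 8
ES_F = 18; EF_F = 18+13 = 31
ES_G = max(EF_A=4, EF_D=19) = 19; EF_G = 19+4 = 23
ES_H = max(EF_E=8, EF_F=31, EF_G=23) = 31; EF_H = 31+2 = 33
Expected project duration μ = 33 days. Critical path: B → C → F → H.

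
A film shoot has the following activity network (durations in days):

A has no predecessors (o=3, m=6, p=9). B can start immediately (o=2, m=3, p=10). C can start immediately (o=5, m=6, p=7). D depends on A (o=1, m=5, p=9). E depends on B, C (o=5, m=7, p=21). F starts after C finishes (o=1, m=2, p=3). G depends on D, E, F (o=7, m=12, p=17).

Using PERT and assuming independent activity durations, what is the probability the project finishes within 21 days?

te_A = (3 + 4·6 + 9)/6 = 36/6 = 6; σ²_A = ((9−3)/6)² = 1.000
te_B = (2 + 4·3 + 10)/6 = 24/6 = 4; σ²_B = ((10−2)/6)² = 1.778
te_C = (5 + 4·6 + 7)/6 = 36/6 = 6; σ²_C = ((7−5)/6)² = 0.111
te_D = (1 + 4·5 + 9)/6 = 30/6 = 5; σ²_D = ((9−1)/6)² = 1.778
te_E = (5 + 4·7 + 21)/6 = 54/6 = 9; σ²_E = ((21−5)/6)² = 7.111
te_F = (1 + 4·2 + 3)/6 = 12/6 = 2; σ²_F = ((3−1)/6)² = 0.111
te_G = (7 + 4·12 + 17)/6 = 72/6 = 12; σ²_G = ((17−7)/6)² = 2.778

Forward pass:
ES_A = 0; EF_A = 6
ES_B = 0; EF_B = 4
ES_C = 0; EF_C = 6
ES_D = 6; EF_D = 6+5 = 11
ES_E = max(EF_B=4, EF_C=6) = 6; EF_E = 6+9 = 15
ES_F = 6; EF_F = 6+2 = 8
ES_G = max(EF_D=11, EF_E=15, EF_F=8) = 15; EF_G = 15+12 = 27
Expected project duration μ = 27 days. Critical path: C → E → G.

Variance along critical path = 0.111 + 7.111 + 2.778 = 10.000; σ = √10.000 = 3.162 days.
Z = (21 − 27) / 3.162 = -1.897
P(T ≤ 21) = Φ(-1.897) ≈ 0.029

0.029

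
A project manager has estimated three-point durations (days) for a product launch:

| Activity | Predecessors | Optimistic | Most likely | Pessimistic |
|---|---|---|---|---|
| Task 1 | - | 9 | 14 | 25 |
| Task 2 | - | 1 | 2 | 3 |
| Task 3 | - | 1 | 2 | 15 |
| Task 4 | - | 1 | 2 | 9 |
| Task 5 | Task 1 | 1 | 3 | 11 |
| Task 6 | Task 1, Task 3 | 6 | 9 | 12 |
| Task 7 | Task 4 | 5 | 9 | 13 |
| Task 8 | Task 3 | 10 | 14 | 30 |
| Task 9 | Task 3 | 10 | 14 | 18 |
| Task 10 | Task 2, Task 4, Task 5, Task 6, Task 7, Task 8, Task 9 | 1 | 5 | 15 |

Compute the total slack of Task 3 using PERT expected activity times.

4 days

te_Task 1 = (9 + 4·14 + 25)/6 = 90/6 = 15
te_Task 2 = (1 + 4·2 + 3)/6 = 12/6 = 2
te_Task 3 = (1 + 4·2 + 15)/6 = 24/6 = 4
te_Task 4 = (1 + 4·2 + 9)/6 = 18/6 = 3
te_Task 5 = (1 + 4·3 + 11)/6 = 24/6 = 4
te_Task 6 = (6 + 4·9 + 12)/6 = 54/6 = 9
te_Task 7 = (5 + 4·9 + 13)/6 = 54/6 = 9
te_Task 8 = (10 + 4·14 + 30)/6 = 96/6 = 16
te_Task 9 = (10 + 4·14 + 18)/6 = 84/6 = 14
te_Task 10 = (1 + 4·5 + 15)/6 = 36/6 = 6

Forward pass:
ES_Task 1 = 0; EF_Task 1 = 15
ES_Task 2 = 0; EF_Task 2 = 2
ES_Task 3 = 0; EF_Task 3 = 4
ES_Task 4 = 0; EF_Task 4 = 3
ES_Task 5 = 15; EF_Task 5 = 15+4 = 19
ES_Task 6 = max(EF_Task 1=15, EF_Task 3=4) = 15; EF_Task 6 = 15+9 = 24
ES_Task 7 = 3; EF_Task 7 = 3+9 = 12
ES_Task 8 = 4; EF_Task 8 = 4+16 = 20
ES_Task 9 = 4; EF_Task 9 = 4+14 = 18
ES_Task 10 = max(EF_Task 2=2, EF_Task 4=3, EF_Task 5=19, EF_Task 6=24, EF_Task 7=12, EF_Task 8=20, EF_Task 9=18) = 24; EF_Task 10 = 24+6 = 30
Expected project duration μ = 30 days. Critical path: Task 1 → Task 6 → Task 10.

Backward pass:
LF_Task 10 = 30; LS_Task 10 = 30−6 = 24
LF_Task 9 = LS_Task 10 = 24; LS_Task 9 = 24−14 = 10
LF_Task 8 = LS_Task 10 = 24; LS_Task 8 = 24−16 = 8
LF_Task 7 = LS_Task 10 = 24; LS_Task 7 = 24−9 = 15
LF_Task 6 = LS_Task 10 = 24; LS_Task 6 = 24−9 = 15
LF_Task 5 = LS_Task 10 = 24; LS_Task 5 = 24−4 = 20
LF_Task 4 = min(LS_Task 7=15, LS_Task 10=24) = 15; LS_Task 4 = 15−3 = 12
LF_Task 3 = min(LS_Task 6=15, LS_Task 8=8, LS_Task 9=10) = 8; LS_Task 3 = 8−4 = 4
LF_Task 2 = LS_Task 10 = 24; LS_Task 2 = 24−2 = 22
LF_Task 1 = min(LS_Task 5=20, LS_Task 6=15) = 15; LS_Task 1 = 15−15 = 0
Slack_Task 3 = LS_Task 3 − ES_Task 3 = 4 − 0 = 4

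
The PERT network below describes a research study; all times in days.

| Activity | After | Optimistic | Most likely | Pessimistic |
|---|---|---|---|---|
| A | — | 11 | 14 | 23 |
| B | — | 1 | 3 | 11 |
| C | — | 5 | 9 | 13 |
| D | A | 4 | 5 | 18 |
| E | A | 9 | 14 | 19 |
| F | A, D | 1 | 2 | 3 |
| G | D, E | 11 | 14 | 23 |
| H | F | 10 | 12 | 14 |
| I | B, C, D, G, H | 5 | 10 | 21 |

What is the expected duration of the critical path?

te_A = (11 + 4·14 + 23)/6 = 90/6 = 15
te_B = (1 + 4·3 + 11)/6 = 24/6 = 4
te_C = (5 + 4·9 + 13)/6 = 54/6 = 9
te_D = (4 + 4·5 + 18)/6 = 42/6 = 7
te_E = (9 + 4·14 + 19)/6 = 84/6 = 14
te_F = (1 + 4·2 + 3)/6 = 12/6 = 2
te_G = (11 + 4·14 + 23)/6 = 90/6 = 15
te_H = (10 + 4·12 + 14)/6 = 72/6 = 12
te_I = (5 + 4·10 + 21)/6 = 66/6 = 11

Forward pass:
ES_A = 0; EF_A = 15
ES_B = 0; EF_B = 4
ES_C = 0; EF_C = 9
ES_D = 15; EF_D = 15+7 = 22
ES_E = 15; EF_E = 15+14 = 29
ES_F = max(EF_A=15, EF_D=22) = 22; EF_F = 22+2 = 24
ES_G = max(EF_D=22, EF_E=29) = 29; EF_G = 29+15 = 44
ES_H = 24; EF_H = 24+12 = 36
ES_I = max(EF_B=4, EF_C=9, EF_D=22, EF_G=44, EF_H=36) = 44; EF_I = 44+11 = 55
Expected project duration μ = 55 days. Critical path: A → E → G → I.

55 days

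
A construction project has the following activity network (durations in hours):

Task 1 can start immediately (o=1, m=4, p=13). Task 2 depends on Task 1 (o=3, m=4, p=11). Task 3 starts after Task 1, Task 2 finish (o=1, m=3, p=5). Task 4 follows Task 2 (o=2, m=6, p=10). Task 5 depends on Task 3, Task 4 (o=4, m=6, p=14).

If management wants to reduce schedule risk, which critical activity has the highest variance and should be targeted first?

Task 1

te_Task 1 = (1 + 4·4 + 13)/6 = 30/6 = 5; σ²_Task 1 = ((13−1)/6)² = 4.000
te_Task 2 = (3 + 4·4 + 11)/6 = 30/6 = 5; σ²_Task 2 = ((11−3)/6)² = 1.778
te_Task 3 = (1 + 4·3 + 5)/6 = 18/6 = 3; σ²_Task 3 = ((5−1)/6)² = 0.444
te_Task 4 = (2 + 4·6 + 10)/6 = 36/6 = 6; σ²_Task 4 = ((10−2)/6)² = 1.778
te_Task 5 = (4 + 4·6 + 14)/6 = 42/6 = 7; σ²_Task 5 = ((14−4)/6)² = 2.778

Forward pass:
ES_Task 1 = 0; EF_Task 1 = 5
ES_Task 2 = 5; EF_Task 2 = 5+5 = 10
ES_Task 3 = max(EF_Task 1=5, EF_Task 2=10) = 10; EF_Task 3 = 10+3 = 13
ES_Task 4 = 10; EF_Task 4 = 10+6 = 16
ES_Task 5 = max(EF_Task 3=13, EF_Task 4=16) = 16; EF_Task 5 = 16+7 = 23
Expected project duration μ = 23 hours. Critical path: Task 1 → Task 2 → Task 4 → Task 5.

Variances on critical path: σ²_Task 1=4.000, σ²_Task 2=1.778, σ²_Task 4=1.778, σ²_Task 5=2.778.
Largest is σ²_Task 1 = 4.000.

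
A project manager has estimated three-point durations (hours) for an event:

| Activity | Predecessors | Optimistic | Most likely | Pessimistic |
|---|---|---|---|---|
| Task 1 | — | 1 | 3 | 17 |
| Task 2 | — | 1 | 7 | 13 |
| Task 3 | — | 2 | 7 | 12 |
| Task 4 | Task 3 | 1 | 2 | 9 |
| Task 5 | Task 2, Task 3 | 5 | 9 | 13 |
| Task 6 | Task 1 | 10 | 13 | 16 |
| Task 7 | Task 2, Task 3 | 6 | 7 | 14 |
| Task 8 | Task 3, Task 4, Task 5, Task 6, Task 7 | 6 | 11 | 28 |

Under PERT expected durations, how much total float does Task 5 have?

2 hours

te_Task 1 = (1 + 4·3 + 17)/6 = 30/6 = 5
te_Task 2 = (1 + 4·7 + 13)/6 = 42/6 = 7
te_Task 3 = (2 + 4·7 + 12)/6 = 42/6 = 7
te_Task 4 = (1 + 4·2 + 9)/6 = 18/6 = 3
te_Task 5 = (5 + 4·9 + 13)/6 = 54/6 = 9
te_Task 6 = (10 + 4·13 + 16)/6 = 78/6 = 13
te_Task 7 = (6 + 4·7 + 14)/6 = 48/6 = 8
te_Task 8 = (6 + 4·11 + 28)/6 = 78/6 = 13

Forward pass:
ES_Task 1 = 0; EF_Task 1 = 5
ES_Task 2 = 0; EF_Task 2 = 7
ES_Task 3 = 0; EF_Task 3 = 7
ES_Task 4 = 7; EF_Task 4 = 7+3 = 10
ES_Task 5 = max(EF_Task 2=7, EF_Task 3=7) = 7; EF_Task 5 = 7+9 = 16
ES_Task 6 = 5; EF_Task 6 = 5+13 = 18
ES_Task 7 = max(EF_Task 2=7, EF_Task 3=7) = 7; EF_Task 7 = 7+8 = 15
ES_Task 8 = max(EF_Task 3=7, EF_Task 4=10, EF_Task 5=16, EF_Task 6=18, EF_Task 7=15) = 18; EF_Task 8 = 18+13 = 31
Expected project duration μ = 31 hours. Critical path: Task 1 → Task 6 → Task 8.

Backward pass:
LF_Task 8 = 31; LS_Task 8 = 31−13 = 18
LF_Task 7 = LS_Task 8 = 18; LS_Task 7 = 18−8 = 10
LF_Task 6 = LS_Task 8 = 18; LS_Task 6 = 18−13 = 5
LF_Task 5 = LS_Task 8 = 18; LS_Task 5 = 18−9 = 9
LF_Task 4 = LS_Task 8 = 18; LS_Task 4 = 18−3 = 15
LF_Task 3 = min(LS_Task 4=15, LS_Task 5=9, LS_Task 7=10, LS_Task 8=18) = 9; LS_Task 3 = 9−7 = 2
LF_Task 2 = min(LS_Task 5=9, LS_Task 7=10) = 9; LS_Task 2 = 9−7 = 2
LF_Task 1 = LS_Task 6 = 5; LS_Task 1 = 5−5 = 0
Slack_Task 5 = LS_Task 5 − ES_Task 5 = 9 − 7 = 2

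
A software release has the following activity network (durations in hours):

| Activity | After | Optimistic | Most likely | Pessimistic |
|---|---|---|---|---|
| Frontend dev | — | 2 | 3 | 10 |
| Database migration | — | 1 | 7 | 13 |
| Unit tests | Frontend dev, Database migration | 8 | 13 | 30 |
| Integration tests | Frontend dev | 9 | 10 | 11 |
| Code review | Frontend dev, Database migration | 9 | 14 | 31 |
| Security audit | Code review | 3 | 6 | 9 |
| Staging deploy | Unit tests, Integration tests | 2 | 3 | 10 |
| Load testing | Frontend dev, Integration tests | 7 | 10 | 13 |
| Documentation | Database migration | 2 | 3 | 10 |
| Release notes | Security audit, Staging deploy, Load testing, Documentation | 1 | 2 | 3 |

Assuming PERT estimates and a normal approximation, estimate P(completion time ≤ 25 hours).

te_Frontend dev = (2 + 4·3 + 10)/6 = 24/6 = 4; σ²_Frontend dev = ((10−2)/6)² = 1.778
te_Database migration = (1 + 4·7 + 13)/6 = 42/6 = 7; σ²_Database migration = ((13−1)/6)² = 4.000
te_Unit tests = (8 + 4·13 + 30)/6 = 90/6 = 15; σ²_Unit tests = ((30−8)/6)² = 13.444
te_Integration tests = (9 + 4·10 + 11)/6 = 60/6 = 10; σ²_Integration tests = ((11−9)/6)² = 0.111
te_Code review = (9 + 4·14 + 31)/6 = 96/6 = 16; σ²_Code review = ((31−9)/6)² = 13.444
te_Security audit = (3 + 4·6 + 9)/6 = 36/6 = 6; σ²_Security audit = ((9−3)/6)² = 1.000
te_Staging deploy = (2 + 4·3 + 10)/6 = 24/6 = 4; σ²_Staging deploy = ((10−2)/6)² = 1.778
te_Load testing = (7 + 4·10 + 13)/6 = 60/6 = 10; σ²_Load testing = ((13−7)/6)² = 1.000
te_Documentation = (2 + 4·3 + 10)/6 = 24/6 = 4; σ²_Documentation = ((10−2)/6)² = 1.778
te_Release notes = (1 + 4·2 + 3)/6 = 12/6 = 2; σ²_Release notes = ((3−1)/6)² = 0.111

Forward pass:
ES_Frontend dev = 0; EF_Frontend dev = 4
ES_Database migration = 0; EF_Database migration = 7
ES_Unit tests = max(EF_Frontend dev=4, EF_Database migration=7) = 7; EF_Unit tests = 7+15 = 22
ES_Integration tests = 4; EF_Integration tests = 4+10 = 14
ES_Code review = max(EF_Frontend dev=4, EF_Database migration=7) = 7; EF_Code review = 7+16 = 23
ES_Security audit = 23; EF_Security audit = 23+6 = 29
ES_Staging deploy = max(EF_Unit tests=22, EF_Integration tests=14) = 22; EF_Staging deploy = 22+4 = 26
ES_Load testing = max(EF_Frontend dev=4, EF_Integration tests=14) = 14; EF_Load testing = 14+10 = 24
ES_Documentation = 7; EF_Documentation = 7+4 = 11
ES_Release notes = max(EF_Security audit=29, EF_Staging deploy=26, EF_Load testing=24, EF_Documentation=11) = 29; EF_Release notes = 29+2 = 31
Expected project duration μ = 31 hours. Critical path: Database migration → Code review → Security audit → Release notes.

Variance along critical path = 4.000 + 13.444 + 1.000 + 0.111 = 18.556; σ = √18.556 = 4.308 hours.
Z = (25 − 31) / 4.308 = -1.393
P(T ≤ 25) = Φ(-1.393) ≈ 0.082

0.082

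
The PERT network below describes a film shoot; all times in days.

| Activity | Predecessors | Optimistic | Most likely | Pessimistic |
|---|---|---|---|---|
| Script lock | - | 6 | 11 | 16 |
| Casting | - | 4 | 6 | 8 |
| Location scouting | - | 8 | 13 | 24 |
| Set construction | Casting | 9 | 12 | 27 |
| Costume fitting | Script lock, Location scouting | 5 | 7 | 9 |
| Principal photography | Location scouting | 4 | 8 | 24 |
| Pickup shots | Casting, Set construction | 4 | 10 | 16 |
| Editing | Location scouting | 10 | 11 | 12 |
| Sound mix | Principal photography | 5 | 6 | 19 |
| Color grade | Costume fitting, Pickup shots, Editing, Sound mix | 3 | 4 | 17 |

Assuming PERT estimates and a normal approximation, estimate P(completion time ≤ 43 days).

0.823

te_Script lock = (6 + 4·11 + 16)/6 = 66/6 = 11; σ²_Script lock = ((16−6)/6)² = 2.778
te_Casting = (4 + 4·6 + 8)/6 = 36/6 = 6; σ²_Casting = ((8−4)/6)² = 0.444
te_Location scouting = (8 + 4·13 + 24)/6 = 84/6 = 14; σ²_Location scouting = ((24−8)/6)² = 7.111
te_Set construction = (9 + 4·12 + 27)/6 = 84/6 = 14; σ²_Set construction = ((27−9)/6)² = 9.000
te_Costume fitting = (5 + 4·7 + 9)/6 = 42/6 = 7; σ²_Costume fitting = ((9−5)/6)² = 0.444
te_Principal photography = (4 + 4·8 + 24)/6 = 60/6 = 10; σ²_Principal photography = ((24−4)/6)² = 11.111
te_Pickup shots = (4 + 4·10 + 16)/6 = 60/6 = 10; σ²_Pickup shots = ((16−4)/6)² = 4.000
te_Editing = (10 + 4·11 + 12)/6 = 66/6 = 11; σ²_Editing = ((12−10)/6)² = 0.111
te_Sound mix = (5 + 4·6 + 19)/6 = 48/6 = 8; σ²_Sound mix = ((19−5)/6)² = 5.444
te_Color grade = (3 + 4·4 + 17)/6 = 36/6 = 6; σ²_Color grade = ((17−3)/6)² = 5.444

Forward pass:
ES_Script lock = 0; EF_Script lock = 11
ES_Casting = 0; EF_Casting = 6
ES_Location scouting = 0; EF_Location scouting = 14
ES_Set construction = 6; EF_Set construction = 6+14 = 20
ES_Costume fitting = max(EF_Script lock=11, EF_Location scouting=14) = 14; EF_Costume fitting = 14+7 = 21
ES_Principal photography = 14; EF_Principal photography = 14+10 = 24
ES_Pickup shots = max(EF_Casting=6, EF_Set construction=20) = 20; EF_Pickup shots = 20+10 = 30
ES_Editing = 14; EF_Editing = 14+11 = 25
ES_Sound mix = 24; EF_Sound mix = 24+8 = 32
ES_Color grade = max(EF_Costume fitting=21, EF_Pickup shots=30, EF_Editing=25, EF_Sound mix=32) = 32; EF_Color grade = 32+6 = 38
Expected project duration μ = 38 days. Critical path: Location scouting → Principal photography → Sound mix → Color grade.

Variance along critical path = 7.111 + 11.111 + 5.444 + 5.444 = 29.111; σ = √29.111 = 5.395 days.
Z = (43 − 38) / 5.395 = 0.927
P(T ≤ 43) = Φ(0.927) ≈ 0.823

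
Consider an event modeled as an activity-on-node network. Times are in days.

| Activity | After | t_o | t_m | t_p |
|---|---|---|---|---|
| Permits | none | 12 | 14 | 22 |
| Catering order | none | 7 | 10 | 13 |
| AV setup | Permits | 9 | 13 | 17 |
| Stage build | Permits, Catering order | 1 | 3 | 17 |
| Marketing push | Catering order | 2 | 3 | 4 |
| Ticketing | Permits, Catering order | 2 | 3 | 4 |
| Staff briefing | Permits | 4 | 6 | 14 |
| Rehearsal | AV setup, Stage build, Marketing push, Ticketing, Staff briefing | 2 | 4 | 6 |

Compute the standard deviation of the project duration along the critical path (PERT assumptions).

2.24 days

te_Permits = (12 + 4·14 + 22)/6 = 90/6 = 15; σ²_Permits = ((22−12)/6)² = 2.778
te_Catering order = (7 + 4·10 + 13)/6 = 60/6 = 10; σ²_Catering order = ((13−7)/6)² = 1.000
te_AV setup = (9 + 4·13 + 17)/6 = 78/6 = 13; σ²_AV setup = ((17−9)/6)² = 1.778
te_Stage build = (1 + 4·3 + 17)/6 = 30/6 = 5; σ²_Stage build = ((17−1)/6)² = 7.111
te_Marketing push = (2 + 4·3 + 4)/6 = 18/6 = 3; σ²_Marketing push = ((4−2)/6)² = 0.111
te_Ticketing = (2 + 4·3 + 4)/6 = 18/6 = 3; σ²_Ticketing = ((4−2)/6)² = 0.111
te_Staff briefing = (4 + 4·6 + 14)/6 = 42/6 = 7; σ²_Staff briefing = ((14−4)/6)² = 2.778
te_Rehearsal = (2 + 4·4 + 6)/6 = 24/6 = 4; σ²_Rehearsal = ((6−2)/6)² = 0.444

Forward pass:
ES_Permits = 0; EF_Permits = 15
ES_Catering order = 0; EF_Catering order = 10
ES_AV setup = 15; EF_AV setup = 15+13 = 28
ES_Stage build = max(EF_Permits=15, EF_Catering order=10) = 15; EF_Stage build = 15+5 = 20
ES_Marketing push = 10; EF_Marketing push = 10+3 = 13
ES_Ticketing = max(EF_Permits=15, EF_Catering order=10) = 15; EF_Ticketing = 15+3 = 18
ES_Staff briefing = 15; EF_Staff briefing = 15+7 = 22
ES_Rehearsal = max(EF_AV setup=28, EF_Stage build=20, EF_Marketing push=13, EF_Ticketing=18, EF_Staff briefing=22) = 28; EF_Rehearsal = 28+4 = 32
Expected project duration μ = 32 days. Critical path: Permits → AV setup → Rehearsal.

Variance along critical path = 2.778 + 1.778 + 0.444 = 5.000
σ = √5.000 = 2.236 days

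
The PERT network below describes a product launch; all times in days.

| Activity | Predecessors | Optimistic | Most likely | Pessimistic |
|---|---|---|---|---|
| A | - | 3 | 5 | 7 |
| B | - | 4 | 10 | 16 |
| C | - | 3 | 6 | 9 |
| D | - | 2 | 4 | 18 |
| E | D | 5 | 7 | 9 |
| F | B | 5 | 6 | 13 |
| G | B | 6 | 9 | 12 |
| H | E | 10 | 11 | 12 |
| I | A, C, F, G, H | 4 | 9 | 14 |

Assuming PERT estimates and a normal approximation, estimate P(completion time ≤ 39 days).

0.968

te_A = (3 + 4·5 + 7)/6 = 30/6 = 5; σ²_A = ((7−3)/6)² = 0.444
te_B = (4 + 4·10 + 16)/6 = 60/6 = 10; σ²_B = ((16−4)/6)² = 4.000
te_C = (3 + 4·6 + 9)/6 = 36/6 = 6; σ²_C = ((9−3)/6)² = 1.000
te_D = (2 + 4·4 + 18)/6 = 36/6 = 6; σ²_D = ((18−2)/6)² = 7.111
te_E = (5 + 4·7 + 9)/6 = 42/6 = 7; σ²_E = ((9−5)/6)² = 0.444
te_F = (5 + 4·6 + 13)/6 = 42/6 = 7; σ²_F = ((13−5)/6)² = 1.778
te_G = (6 + 4·9 + 12)/6 = 54/6 = 9; σ²_G = ((12−6)/6)² = 1.000
te_H = (10 + 4·11 + 12)/6 = 66/6 = 11; σ²_H = ((12−10)/6)² = 0.111
te_I = (4 + 4·9 + 14)/6 = 54/6 = 9; σ²_I = ((14−4)/6)² = 2.778

Forward pass:
ES_A = 0; EF_A = 5
ES_B = 0; EF_B = 10
ES_C = 0; EF_C = 6
ES_D = 0; EF_D = 6
ES_E = 6; EF_E = 6+7 = 13
ES_F = 10; EF_F = 10+7 = 17
ES_G = 10; EF_G = 10+9 = 19
ES_H = 13; EF_H = 13+11 = 24
ES_I = max(EF_A=5, EF_C=6, EF_F=17, EF_G=19, EF_H=24) = 24; EF_I = 24+9 = 33
Expected project duration μ = 33 days. Critical path: D → E → H → I.

Variance along critical path = 7.111 + 0.444 + 0.111 + 2.778 = 10.444; σ = √10.444 = 3.232 days.
Z = (39 − 33) / 3.232 = 1.857
P(T ≤ 39) = Φ(1.857) ≈ 0.968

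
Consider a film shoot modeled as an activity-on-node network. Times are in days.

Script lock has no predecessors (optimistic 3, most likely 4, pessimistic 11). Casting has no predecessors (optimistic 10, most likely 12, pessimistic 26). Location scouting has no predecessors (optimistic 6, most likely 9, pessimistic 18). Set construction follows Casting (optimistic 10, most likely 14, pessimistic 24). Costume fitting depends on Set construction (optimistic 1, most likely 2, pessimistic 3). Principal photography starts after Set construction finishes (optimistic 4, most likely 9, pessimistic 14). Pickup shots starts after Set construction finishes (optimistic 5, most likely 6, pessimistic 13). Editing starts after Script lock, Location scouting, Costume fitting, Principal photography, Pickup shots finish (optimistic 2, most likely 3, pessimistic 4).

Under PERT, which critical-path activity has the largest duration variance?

Casting

te_Script lock = (3 + 4·4 + 11)/6 = 30/6 = 5; σ²_Script lock = ((11−3)/6)² = 1.778
te_Casting = (10 + 4·12 + 26)/6 = 84/6 = 14; σ²_Casting = ((26−10)/6)² = 7.111
te_Location scouting = (6 + 4·9 + 18)/6 = 60/6 = 10; σ²_Location scouting = ((18−6)/6)² = 4.000
te_Set construction = (10 + 4·14 + 24)/6 = 90/6 = 15; σ²_Set construction = ((24−10)/6)² = 5.444
te_Costume fitting = (1 + 4·2 + 3)/6 = 12/6 = 2; σ²_Costume fitting = ((3−1)/6)² = 0.111
te_Principal photography = (4 + 4·9 + 14)/6 = 54/6 = 9; σ²_Principal photography = ((14−4)/6)² = 2.778
te_Pickup shots = (5 + 4·6 + 13)/6 = 42/6 = 7; σ²_Pickup shots = ((13−5)/6)² = 1.778
te_Editing = (2 + 4·3 + 4)/6 = 18/6 = 3; σ²_Editing = ((4−2)/6)² = 0.111

Forward pass:
ES_Script lock = 0; EF_Script lock = 5
ES_Casting = 0; EF_Casting = 14
ES_Location scouting = 0; EF_Location scouting = 10
ES_Set construction = 14; EF_Set construction = 14+15 = 29
ES_Costume fitting = 29; EF_Costume fitting = 29+2 = 31
ES_Principal photography = 29; EF_Principal photography = 29+9 = 38
ES_Pickup shots = 29; EF_Pickup shots = 29+7 = 36
ES_Editing = max(EF_Script lock=5, EF_Location scouting=10, EF_Costume fitting=31, EF_Principal photography=38, EF_Pickup shots=36) = 38; EF_Editing = 38+3 = 41
Expected project duration μ = 41 days. Critical path: Casting → Set construction → Principal photography → Editing.

Variances on critical path: σ²_Casting=7.111, σ²_Set construction=5.444, σ²_Principal photography=2.778, σ²_Editing=0.111.
Largest is σ²_Casting = 7.111.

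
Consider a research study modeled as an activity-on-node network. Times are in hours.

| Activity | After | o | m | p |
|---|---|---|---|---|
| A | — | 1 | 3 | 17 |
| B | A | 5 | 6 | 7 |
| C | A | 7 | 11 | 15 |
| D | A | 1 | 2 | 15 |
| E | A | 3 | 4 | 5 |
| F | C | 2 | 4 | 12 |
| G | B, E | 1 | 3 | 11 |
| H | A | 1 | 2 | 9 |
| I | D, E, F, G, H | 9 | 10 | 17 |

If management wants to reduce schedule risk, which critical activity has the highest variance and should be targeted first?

A

te_A = (1 + 4·3 + 17)/6 = 30/6 = 5; σ²_A = ((17−1)/6)² = 7.111
te_B = (5 + 4·6 + 7)/6 = 36/6 = 6; σ²_B = ((7−5)/6)² = 0.111
te_C = (7 + 4·11 + 15)/6 = 66/6 = 11; σ²_C = ((15−7)/6)² = 1.778
te_D = (1 + 4·2 + 15)/6 = 24/6 = 4; σ²_D = ((15−1)/6)² = 5.444
te_E = (3 + 4·4 + 5)/6 = 24/6 = 4; σ²_E = ((5−3)/6)² = 0.111
te_F = (2 + 4·4 + 12)/6 = 30/6 = 5; σ²_F = ((12−2)/6)² = 2.778
te_G = (1 + 4·3 + 11)/6 = 24/6 = 4; σ²_G = ((11−1)/6)² = 2.778
te_H = (1 + 4·2 + 9)/6 = 18/6 = 3; σ²_H = ((9−1)/6)² = 1.778
te_I = (9 + 4·10 + 17)/6 = 66/6 = 11; σ²_I = ((17−9)/6)² = 1.778

Forward pass:
ES_A = 0; EF_A = 5
ES_B = 5; EF_B = 5+6 = 11
ES_C = 5; EF_C = 5+11 = 16
ES_D = 5; EF_D = 5+4 = 9
ES_E = 5; EF_E = 5+4 = 9
ES_F = 16; EF_F = 16+5 = 21
ES_G = max(EF_B=11, EF_E=9) = 11; EF_G = 11+4 = 15
ES_H = 5; EF_H = 5+3 = 8
ES_I = max(EF_D=9, EF_E=9, EF_F=21, EF_G=15, EF_H=8) = 21; EF_I = 21+11 = 32
Expected project duration μ = 32 hours. Critical path: A → C → F → I.

Variances on critical path: σ²_A=7.111, σ²_C=1.778, σ²_F=2.778, σ²_I=1.778.
Largest is σ²_A = 7.111.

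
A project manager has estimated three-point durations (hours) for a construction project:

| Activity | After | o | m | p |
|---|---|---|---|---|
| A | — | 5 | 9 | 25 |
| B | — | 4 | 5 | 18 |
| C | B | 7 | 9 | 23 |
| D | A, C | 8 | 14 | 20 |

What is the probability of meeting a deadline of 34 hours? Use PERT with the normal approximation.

0.688

te_A = (5 + 4·9 + 25)/6 = 66/6 = 11; σ²_A = ((25−5)/6)² = 11.111
te_B = (4 + 4·5 + 18)/6 = 42/6 = 7; σ²_B = ((18−4)/6)² = 5.444
te_C = (7 + 4·9 + 23)/6 = 66/6 = 11; σ²_C = ((23−7)/6)² = 7.111
te_D = (8 + 4·14 + 20)/6 = 84/6 = 14; σ²_D = ((20−8)/6)² = 4.000

Forward pass:
ES_A = 0; EF_A = 11
ES_B = 0; EF_B = 7
ES_C = 7; EF_C = 7+11 = 18
ES_D = max(EF_A=11, EF_C=18) = 18; EF_D = 18+14 = 32
Expected project duration μ = 32 hours. Critical path: B → C → D.

Variance along critical path = 5.444 + 7.111 + 4.000 = 16.556; σ = √16.556 = 4.069 hours.
Z = (34 − 32) / 4.069 = 0.492
P(T ≤ 34) = Φ(0.492) ≈ 0.688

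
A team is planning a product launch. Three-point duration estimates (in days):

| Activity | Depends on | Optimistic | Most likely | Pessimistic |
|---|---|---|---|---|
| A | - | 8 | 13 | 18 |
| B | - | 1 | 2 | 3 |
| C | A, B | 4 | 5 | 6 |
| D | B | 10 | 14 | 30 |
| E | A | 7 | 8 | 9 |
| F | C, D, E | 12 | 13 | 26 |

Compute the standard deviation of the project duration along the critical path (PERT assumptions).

2.89 days

te_A = (8 + 4·13 + 18)/6 = 78/6 = 13; σ²_A = ((18−8)/6)² = 2.778
te_B = (1 + 4·2 + 3)/6 = 12/6 = 2; σ²_B = ((3−1)/6)² = 0.111
te_C = (4 + 4·5 + 6)/6 = 30/6 = 5; σ²_C = ((6−4)/6)² = 0.111
te_D = (10 + 4·14 + 30)/6 = 96/6 = 16; σ²_D = ((30−10)/6)² = 11.111
te_E = (7 + 4·8 + 9)/6 = 48/6 = 8; σ²_E = ((9−7)/6)² = 0.111
te_F = (12 + 4·13 + 26)/6 = 90/6 = 15; σ²_F = ((26−12)/6)² = 5.444

Forward pass:
ES_A = 0; EF_A = 13
ES_B = 0; EF_B = 2
ES_C = max(EF_A=13, EF_B=2) = 13; EF_C = 13+5 = 18
ES_D = 2; EF_D = 2+16 = 18
ES_E = 13; EF_E = 13+8 = 21
ES_F = max(EF_C=18, EF_D=18, EF_E=21) = 21; EF_F = 21+15 = 36
Expected project duration μ = 36 days. Critical path: A → E → F.

Variance along critical path = 2.778 + 0.111 + 5.444 = 8.333
σ = √8.333 = 2.887 days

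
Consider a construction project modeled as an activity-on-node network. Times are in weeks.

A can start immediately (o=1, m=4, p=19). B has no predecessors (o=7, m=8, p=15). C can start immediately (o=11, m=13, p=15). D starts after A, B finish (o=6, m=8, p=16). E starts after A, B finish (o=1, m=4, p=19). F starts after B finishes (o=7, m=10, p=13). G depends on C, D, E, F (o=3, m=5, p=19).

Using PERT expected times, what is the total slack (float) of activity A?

te_A = (1 + 4·4 + 19)/6 = 36/6 = 6
te_B = (7 + 4·8 + 15)/6 = 54/6 = 9
te_C = (11 + 4·13 + 15)/6 = 78/6 = 13
te_D = (6 + 4·8 + 16)/6 = 54/6 = 9
te_E = (1 + 4·4 + 19)/6 = 36/6 = 6
te_F = (7 + 4·10 + 13)/6 = 60/6 = 10
te_G = (3 + 4·5 + 19)/6 = 42/6 = 7

Forward pass:
ES_A = 0; EF_A = 6
ES_B = 0; EF_B = 9
ES_C = 0; EF_C = 13
ES_D = max(EF_A=6, EF_B=9) = 9; EF_D = 9+9 = 18
ES_E = max(EF_A=6, EF_B=9) = 9; EF_E = 9+6 = 15
ES_F = 9; EF_F = 9+10 = 19
ES_G = max(EF_C=13, EF_D=18, EF_E=15, EF_F=19) = 19; EF_G = 19+7 = 26
Expected project duration μ = 26 weeks. Critical path: B → F → G.

Backward pass:
LF_G = 26; LS_G = 26−7 = 19
LF_F = LS_G = 19; LS_F = 19−10 = 9
LF_E = LS_G = 19; LS_E = 19−6 = 13
LF_D = LS_G = 19; LS_D = 19−9 = 10
LF_C = LS_G = 19; LS_C = 19−13 = 6
LF_B = min(LS_D=10, LS_E=13, LS_F=9) = 9; LS_B = 9−9 = 0
LF_A = min(LS_D=10, LS_E=13) = 10; LS_A = 10−6 = 4
Slack_A = LS_A − ES_A = 4 − 0 = 4

4 weeks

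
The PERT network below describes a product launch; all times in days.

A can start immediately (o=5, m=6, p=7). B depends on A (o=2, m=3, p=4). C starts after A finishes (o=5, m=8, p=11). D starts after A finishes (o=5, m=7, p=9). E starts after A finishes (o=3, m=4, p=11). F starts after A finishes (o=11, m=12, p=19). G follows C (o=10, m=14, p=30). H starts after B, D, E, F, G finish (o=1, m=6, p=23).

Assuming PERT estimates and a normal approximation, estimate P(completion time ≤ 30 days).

0.057

te_A = (5 + 4·6 + 7)/6 = 36/6 = 6; σ²_A = ((7−5)/6)² = 0.111
te_B = (2 + 4·3 + 4)/6 = 18/6 = 3; σ²_B = ((4−2)/6)² = 0.111
te_C = (5 + 4·8 + 11)/6 = 48/6 = 8; σ²_C = ((11−5)/6)² = 1.000
te_D = (5 + 4·7 + 9)/6 = 42/6 = 7; σ²_D = ((9−5)/6)² = 0.444
te_E = (3 + 4·4 + 11)/6 = 30/6 = 5; σ²_E = ((11−3)/6)² = 1.778
te_F = (11 + 4·12 + 19)/6 = 78/6 = 13; σ²_F = ((19−11)/6)² = 1.778
te_G = (10 + 4·14 + 30)/6 = 96/6 = 16; σ²_G = ((30−10)/6)² = 11.111
te_H = (1 + 4·6 + 23)/6 = 48/6 = 8; σ²_H = ((23−1)/6)² = 13.444

Forward pass:
ES_A = 0; EF_A = 6
ES_B = 6; EF_B = 6+3 = 9
ES_C = 6; EF_C = 6+8 = 14
ES_D = 6; EF_D = 6+7 = 13
ES_E = 6; EF_E = 6+5 = 11
ES_F = 6; EF_F = 6+13 = 19
ES_G = 14; EF_G = 14+16 = 30
ES_H = max(EF_B=9, EF_D=13, EF_E=11, EF_F=19, EF_G=30) = 30; EF_H = 30+8 = 38
Expected project duration μ = 38 days. Critical path: A → C → G → H.

Variance along critical path = 0.111 + 1.000 + 11.111 + 13.444 = 25.667; σ = √25.667 = 5.066 days.
Z = (30 − 38) / 5.066 = -1.579
P(T ≤ 30) = Φ(-1.579) ≈ 0.057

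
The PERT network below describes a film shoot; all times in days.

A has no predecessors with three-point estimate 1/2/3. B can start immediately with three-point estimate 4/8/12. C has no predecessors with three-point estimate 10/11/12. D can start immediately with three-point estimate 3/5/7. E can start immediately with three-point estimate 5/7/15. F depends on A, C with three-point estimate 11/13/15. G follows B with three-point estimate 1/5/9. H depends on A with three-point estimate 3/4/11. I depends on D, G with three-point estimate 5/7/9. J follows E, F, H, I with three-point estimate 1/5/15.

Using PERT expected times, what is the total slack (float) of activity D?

12 days

te_A = (1 + 4·2 + 3)/6 = 12/6 = 2
te_B = (4 + 4·8 + 12)/6 = 48/6 = 8
te_C = (10 + 4·11 + 12)/6 = 66/6 = 11
te_D = (3 + 4·5 + 7)/6 = 30/6 = 5
te_E = (5 + 4·7 + 15)/6 = 48/6 = 8
te_F = (11 + 4·13 + 15)/6 = 78/6 = 13
te_G = (1 + 4·5 + 9)/6 = 30/6 = 5
te_H = (3 + 4·4 + 11)/6 = 30/6 = 5
te_I = (5 + 4·7 + 9)/6 = 42/6 = 7
te_J = (1 + 4·5 + 15)/6 = 36/6 = 6

Forward pass:
ES_A = 0; EF_A = 2
ES_B = 0; EF_B = 8
ES_C = 0; EF_C = 11
ES_D = 0; EF_D = 5
ES_E = 0; EF_E = 8
ES_F = max(EF_A=2, EF_C=11) = 11; EF_F = 11+13 = 24
ES_G = 8; EF_G = 8+5 = 13
ES_H = 2; EF_H = 2+5 = 7
ES_I = max(EF_D=5, EF_G=13) = 13; EF_I = 13+7 = 20
ES_J = max(EF_E=8, EF_F=24, EF_H=7, EF_I=20) = 24; EF_J = 24+6 = 30
Expected project duration μ = 30 days. Critical path: C → F → J.

Backward pass:
LF_J = 30; LS_J = 30−6 = 24
LF_I = LS_J = 24; LS_I = 24−7 = 17
LF_H = LS_J = 24; LS_H = 24−5 = 19
LF_G = LS_I = 17; LS_G = 17−5 = 12
LF_F = LS_J = 24; LS_F = 24−13 = 11
LF_E = LS_J = 24; LS_E = 24−8 = 16
LF_D = LS_I = 17; LS_D = 17−5 = 12
LF_C = LS_F = 11; LS_C = 11−11 = 0
LF_B = LS_G = 12; LS_B = 12−8 = 4
LF_A = min(LS_F=11, LS_H=19) = 11; LS_A = 11−2 = 9
Slack_D = LS_D − ES_D = 12 − 0 = 12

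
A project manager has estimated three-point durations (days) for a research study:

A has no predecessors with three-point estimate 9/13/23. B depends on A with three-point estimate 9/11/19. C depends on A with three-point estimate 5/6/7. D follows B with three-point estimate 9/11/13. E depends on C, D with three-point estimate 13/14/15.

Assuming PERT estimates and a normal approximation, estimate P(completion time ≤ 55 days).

0.912

te_A = (9 + 4·13 + 23)/6 = 84/6 = 14; σ²_A = ((23−9)/6)² = 5.444
te_B = (9 + 4·11 + 19)/6 = 72/6 = 12; σ²_B = ((19−9)/6)² = 2.778
te_C = (5 + 4·6 + 7)/6 = 36/6 = 6; σ²_C = ((7−5)/6)² = 0.111
te_D = (9 + 4·11 + 13)/6 = 66/6 = 11; σ²_D = ((13−9)/6)² = 0.444
te_E = (13 + 4·14 + 15)/6 = 84/6 = 14; σ²_E = ((15−13)/6)² = 0.111

Forward pass:
ES_A = 0; EF_A = 14
ES_B = 14; EF_B = 14+12 = 26
ES_C = 14; EF_C = 14+6 = 20
ES_D = 26; EF_D = 26+11 = 37
ES_E = max(EF_C=20, EF_D=37) = 37; EF_E = 37+14 = 51
Expected project duration μ = 51 days. Critical path: A → B → D → E.

Variance along critical path = 5.444 + 2.778 + 0.444 + 0.111 = 8.778; σ = √8.778 = 2.963 days.
Z = (55 − 51) / 2.963 = 1.350
P(T ≤ 55) = Φ(1.350) ≈ 0.912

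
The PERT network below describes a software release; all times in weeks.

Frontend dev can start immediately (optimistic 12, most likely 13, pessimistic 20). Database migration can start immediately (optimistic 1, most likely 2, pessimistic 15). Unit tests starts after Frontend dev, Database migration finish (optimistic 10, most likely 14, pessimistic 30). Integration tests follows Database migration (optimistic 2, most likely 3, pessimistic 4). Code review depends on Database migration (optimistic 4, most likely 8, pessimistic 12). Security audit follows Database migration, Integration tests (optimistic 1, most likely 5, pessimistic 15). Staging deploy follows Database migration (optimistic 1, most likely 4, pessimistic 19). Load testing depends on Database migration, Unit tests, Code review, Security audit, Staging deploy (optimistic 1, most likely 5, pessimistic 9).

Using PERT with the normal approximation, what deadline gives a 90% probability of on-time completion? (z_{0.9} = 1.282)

te_Frontend dev = (12 + 4·13 + 20)/6 = 84/6 = 14; σ²_Frontend dev = ((20−12)/6)² = 1.778
te_Database migration = (1 + 4·2 + 15)/6 = 24/6 = 4; σ²_Database migration = ((15−1)/6)² = 5.444
te_Unit tests = (10 + 4·14 + 30)/6 = 96/6 = 16; σ²_Unit tests = ((30−10)/6)² = 11.111
te_Integration tests = (2 + 4·3 + 4)/6 = 18/6 = 3; σ²_Integration tests = ((4−2)/6)² = 0.111
te_Code review = (4 + 4·8 + 12)/6 = 48/6 = 8; σ²_Code review = ((12−4)/6)² = 1.778
te_Security audit = (1 + 4·5 + 15)/6 = 36/6 = 6; σ²_Security audit = ((15−1)/6)² = 5.444
te_Staging deploy = (1 + 4·4 + 19)/6 = 36/6 = 6; σ²_Staging deploy = ((19−1)/6)² = 9.000
te_Load testing = (1 + 4·5 + 9)/6 = 30/6 = 5; σ²_Load testing = ((9−1)/6)² = 1.778

Forward pass:
ES_Frontend dev = 0; EF_Frontend dev = 14
ES_Database migration = 0; EF_Database migration = 4
ES_Unit tests = max(EF_Frontend dev=14, EF_Database migration=4) = 14; EF_Unit tests = 14+16 = 30
ES_Integration tests = 4; EF_Integration tests = 4+3 = 7
ES_Code review = 4; EF_Code review = 4+8 = 12
ES_Security audit = max(EF_Database migration=4, EF_Integration tests=7) = 7; EF_Security audit = 7+6 = 13
ES_Staging deploy = 4; EF_Staging deploy = 4+6 = 10
ES_Load testing = max(EF_Database migration=4, EF_Unit tests=30, EF_Code review=12, EF_Security audit=13, EF_Staging deploy=10) = 30; EF_Load testing = 30+5 = 35
Expected project duration μ = 35 weeks. Critical path: Frontend dev → Unit tests → Load testing.

Variance along critical path = 1.778 + 11.111 + 1.778 = 14.667; σ = 3.830 weeks.
D = μ + z·σ = 35 + 1.282·3.830 = 39.9 weeks

39.9 weeks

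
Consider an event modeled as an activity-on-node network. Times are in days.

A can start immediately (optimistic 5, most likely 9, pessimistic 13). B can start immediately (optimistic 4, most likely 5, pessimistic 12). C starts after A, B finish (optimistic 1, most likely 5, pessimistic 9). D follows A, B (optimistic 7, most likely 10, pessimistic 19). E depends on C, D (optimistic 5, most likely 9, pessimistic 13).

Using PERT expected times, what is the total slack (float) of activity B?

3 days

te_A = (5 + 4·9 + 13)/6 = 54/6 = 9
te_B = (4 + 4·5 + 12)/6 = 36/6 = 6
te_C = (1 + 4·5 + 9)/6 = 30/6 = 5
te_D = (7 + 4·10 + 19)/6 = 66/6 = 11
te_E = (5 + 4·9 + 13)/6 = 54/6 = 9

Forward pass:
ES_A = 0; EF_A = 9
ES_B = 0; EF_B = 6
ES_C = max(EF_A=9, EF_B=6) = 9; EF_C = 9+5 = 14
ES_D = max(EF_A=9, EF_B=6) = 9; EF_D = 9+11 = 20
ES_E = max(EF_C=14, EF_D=20) = 20; EF_E = 20+9 = 29
Expected project duration μ = 29 days. Critical path: A → D → E.

Backward pass:
LF_E = 29; LS_E = 29−9 = 20
LF_D = LS_E = 20; LS_D = 20−11 = 9
LF_C = LS_E = 20; LS_C = 20−5 = 15
LF_B = min(LS_C=15, LS_D=9) = 9; LS_B = 9−6 = 3
LF_A = min(LS_C=15, LS_D=9) = 9; LS_A = 9−9 = 0
Slack_B = LS_B − ES_B = 3 − 0 = 3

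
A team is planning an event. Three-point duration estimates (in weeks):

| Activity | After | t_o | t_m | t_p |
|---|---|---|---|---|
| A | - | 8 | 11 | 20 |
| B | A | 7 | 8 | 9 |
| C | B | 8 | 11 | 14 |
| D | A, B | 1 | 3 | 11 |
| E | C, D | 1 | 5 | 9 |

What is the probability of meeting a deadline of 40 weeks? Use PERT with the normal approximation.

te_A = (8 + 4·11 + 20)/6 = 72/6 = 12; σ²_A = ((20−8)/6)² = 4.000
te_B = (7 + 4·8 + 9)/6 = 48/6 = 8; σ²_B = ((9−7)/6)² = 0.111
te_C = (8 + 4·11 + 14)/6 = 66/6 = 11; σ²_C = ((14−8)/6)² = 1.000
te_D = (1 + 4·3 + 11)/6 = 24/6 = 4; σ²_D = ((11−1)/6)² = 2.778
te_E = (1 + 4·5 + 9)/6 = 30/6 = 5; σ²_E = ((9−1)/6)² = 1.778

Forward pass:
ES_A = 0; EF_A = 12
ES_B = 12; EF_B = 12+8 = 20
ES_C = 20; EF_C = 20+11 = 31
ES_D = max(EF_A=12, EF_B=20) = 20; EF_D = 20+4 = 24
ES_E = max(EF_C=31, EF_D=24) = 31; EF_E = 31+5 = 36
Expected project duration μ = 36 weeks. Critical path: A → B → C → E.

Variance along critical path = 4.000 + 0.111 + 1.000 + 1.778 = 6.889; σ = √6.889 = 2.625 weeks.
Z = (40 − 36) / 2.625 = 1.524
P(T ≤ 40) = Φ(1.524) ≈ 0.936

0.936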